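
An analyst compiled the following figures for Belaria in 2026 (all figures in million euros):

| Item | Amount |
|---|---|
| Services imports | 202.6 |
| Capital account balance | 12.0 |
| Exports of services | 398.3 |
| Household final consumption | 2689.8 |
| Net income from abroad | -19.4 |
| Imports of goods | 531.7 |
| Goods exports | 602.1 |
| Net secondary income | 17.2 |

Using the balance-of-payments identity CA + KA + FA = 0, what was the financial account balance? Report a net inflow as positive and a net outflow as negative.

Goods balance = 602.1 - 531.7 = 70.4
Services balance = 398.3 - 202.6 = 195.7
Trade balance (goods + services) = 70.4 + 195.7 = 266.1
Net primary income = -19.4
Net secondary income = 17.2
Current account = 266.1 + (-19.4) + 17.2 = 263.9
Financial account = -(263.9 + 12.0) = -275.9

-275.9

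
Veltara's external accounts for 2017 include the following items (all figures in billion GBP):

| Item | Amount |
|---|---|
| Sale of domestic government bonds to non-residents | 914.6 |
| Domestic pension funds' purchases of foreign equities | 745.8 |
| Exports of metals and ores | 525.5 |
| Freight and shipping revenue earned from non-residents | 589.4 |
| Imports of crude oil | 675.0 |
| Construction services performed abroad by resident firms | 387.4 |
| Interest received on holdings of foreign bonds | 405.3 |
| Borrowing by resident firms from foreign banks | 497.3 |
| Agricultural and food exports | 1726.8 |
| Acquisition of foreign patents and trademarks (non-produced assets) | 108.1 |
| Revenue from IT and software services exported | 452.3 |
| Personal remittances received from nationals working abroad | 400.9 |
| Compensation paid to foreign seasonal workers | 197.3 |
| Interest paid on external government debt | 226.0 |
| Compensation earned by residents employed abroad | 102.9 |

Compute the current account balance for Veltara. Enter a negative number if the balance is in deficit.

3492.2

Goods: 1726.8 + 525.5 - 675.0 = 1577.3
Services: 452.3 + 589.4 + 387.4 = 1429.1
Primary income: 102.9 + 405.3 - 226.0 - 197.3 = 84.9
Secondary income: 400.9
Current account = 1577.3 + 1429.1 + 84.9 + 400.9 = 3492.2
(Excluded from the current account — financial account: sale of domestic government bonds to non-residents 914.6, domestic pension funds' purchases of foreign equities 745.8, borrowing by resident firms from foreign banks 497.3; capital account: acquisition of foreign patents and trademarks (non-produced assets) 108.1.)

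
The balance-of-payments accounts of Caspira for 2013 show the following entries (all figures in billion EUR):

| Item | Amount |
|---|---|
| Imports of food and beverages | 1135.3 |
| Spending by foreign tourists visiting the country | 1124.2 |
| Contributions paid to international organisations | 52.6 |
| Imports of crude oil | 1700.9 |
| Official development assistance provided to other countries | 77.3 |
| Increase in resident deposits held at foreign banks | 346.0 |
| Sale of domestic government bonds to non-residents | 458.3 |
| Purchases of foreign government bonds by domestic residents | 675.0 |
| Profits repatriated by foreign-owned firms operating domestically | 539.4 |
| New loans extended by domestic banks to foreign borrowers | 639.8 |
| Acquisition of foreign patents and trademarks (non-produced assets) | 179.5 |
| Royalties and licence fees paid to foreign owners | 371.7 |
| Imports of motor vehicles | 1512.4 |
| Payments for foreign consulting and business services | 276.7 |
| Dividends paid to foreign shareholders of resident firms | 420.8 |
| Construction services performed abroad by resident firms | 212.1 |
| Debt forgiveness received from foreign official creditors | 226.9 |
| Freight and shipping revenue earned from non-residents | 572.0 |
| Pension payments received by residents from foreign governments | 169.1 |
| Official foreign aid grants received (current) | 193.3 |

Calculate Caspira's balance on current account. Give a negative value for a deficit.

-3816.4

Goods: -1135.3 - 1512.4 - 1700.9 = -4348.6
Services: 212.1 + 1124.2 + 572.0 - 371.7 - 276.7 = 1259.9
Primary income: -420.8 - 539.4 = -960.2
Secondary income: 193.3 + 169.1 - 52.6 - 77.3 = 232.5
Current account = (-4348.6) + 1259.9 + (-960.2) + 232.5 = -3816.4
(Excluded from the current account — financial account: increase in resident deposits held at foreign banks 346.0, sale of domestic government bonds to non-residents 458.3, purchases of foreign government bonds by domestic residents 675.0, new loans extended by domestic banks to foreign borrowers 639.8; capital account: acquisition of foreign patents and trademarks (non-produced assets) 179.5, debt forgiveness received from foreign official creditors 226.9.)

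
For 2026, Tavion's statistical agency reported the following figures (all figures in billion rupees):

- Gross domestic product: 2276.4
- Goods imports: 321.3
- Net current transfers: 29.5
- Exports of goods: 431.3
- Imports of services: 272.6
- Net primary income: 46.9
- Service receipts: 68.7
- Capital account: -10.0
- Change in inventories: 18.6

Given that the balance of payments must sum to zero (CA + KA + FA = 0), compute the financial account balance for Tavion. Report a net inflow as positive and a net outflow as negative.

27.5

Goods balance = 431.3 - 321.3 = 110.0
Services balance = 68.7 - 272.6 = -203.9
Trade balance (goods + services) = 110.0 + (-203.9) = -93.9
Net primary income = 46.9
Net secondary income = 29.5
Current account = -93.9 + 46.9 + 29.5 = -17.5
Financial account = -(-17.5 + (-10.0)) = 27.5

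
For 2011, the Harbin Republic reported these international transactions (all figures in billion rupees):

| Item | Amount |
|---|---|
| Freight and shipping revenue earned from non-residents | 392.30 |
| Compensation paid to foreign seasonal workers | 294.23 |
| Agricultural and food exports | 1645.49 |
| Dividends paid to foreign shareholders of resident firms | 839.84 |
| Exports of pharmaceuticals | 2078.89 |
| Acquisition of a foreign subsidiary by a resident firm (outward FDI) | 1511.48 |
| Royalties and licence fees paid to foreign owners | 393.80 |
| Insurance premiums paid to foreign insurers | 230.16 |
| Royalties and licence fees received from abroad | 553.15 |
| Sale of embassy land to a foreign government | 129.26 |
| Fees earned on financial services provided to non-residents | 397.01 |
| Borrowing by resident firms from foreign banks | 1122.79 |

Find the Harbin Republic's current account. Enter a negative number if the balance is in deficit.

3308.81

Goods: 2078.89 + 1645.49 = 3724.38
Services: 392.30 - 230.16 + 397.01 + 553.15 - 393.80 = 718.50
Primary income: -839.84 - 294.23 = -1134.07
Current account = 3724.38 + 718.50 + (-1134.07) = 3308.81
(Excluded from the current account — financial account: acquisition of a foreign subsidiary by a resident firm (outward FDI) 1511.48, borrowing by resident firms from foreign banks 1122.79; capital account: sale of embassy land to a foreign government 129.26.)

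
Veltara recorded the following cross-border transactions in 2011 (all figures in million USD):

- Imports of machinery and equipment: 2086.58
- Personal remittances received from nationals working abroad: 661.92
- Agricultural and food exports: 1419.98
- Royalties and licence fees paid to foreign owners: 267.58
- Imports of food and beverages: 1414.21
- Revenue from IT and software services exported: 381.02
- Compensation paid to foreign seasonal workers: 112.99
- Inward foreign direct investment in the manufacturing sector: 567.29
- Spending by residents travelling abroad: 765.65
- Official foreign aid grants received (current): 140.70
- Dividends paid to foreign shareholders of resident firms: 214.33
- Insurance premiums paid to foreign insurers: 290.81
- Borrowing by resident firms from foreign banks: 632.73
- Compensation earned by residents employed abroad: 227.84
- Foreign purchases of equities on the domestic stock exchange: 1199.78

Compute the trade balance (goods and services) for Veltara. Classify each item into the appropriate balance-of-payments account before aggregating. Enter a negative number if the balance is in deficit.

-3023.83

Goods: 1419.98 - 1414.21 - 2086.58 = -2080.81
Services: 381.02 - 765.65 - 267.58 - 290.81 = -943.02
Trade balance = -2080.81 + (-943.02) = -3023.83
(Excluded from the trade balance — secondary income: personal remittances received from nationals working abroad 661.92, official foreign aid grants received (current) 140.70; primary income: compensation paid to foreign seasonal workers 112.99, dividends paid to foreign shareholders of resident firms 214.33, compensation earned by residents employed abroad 227.84; financial account: inward foreign direct investment in the manufacturing sector 567.29, borrowing by resident firms from foreign banks 632.73, foreign purchases of equities on the domestic stock exchange 1199.78.)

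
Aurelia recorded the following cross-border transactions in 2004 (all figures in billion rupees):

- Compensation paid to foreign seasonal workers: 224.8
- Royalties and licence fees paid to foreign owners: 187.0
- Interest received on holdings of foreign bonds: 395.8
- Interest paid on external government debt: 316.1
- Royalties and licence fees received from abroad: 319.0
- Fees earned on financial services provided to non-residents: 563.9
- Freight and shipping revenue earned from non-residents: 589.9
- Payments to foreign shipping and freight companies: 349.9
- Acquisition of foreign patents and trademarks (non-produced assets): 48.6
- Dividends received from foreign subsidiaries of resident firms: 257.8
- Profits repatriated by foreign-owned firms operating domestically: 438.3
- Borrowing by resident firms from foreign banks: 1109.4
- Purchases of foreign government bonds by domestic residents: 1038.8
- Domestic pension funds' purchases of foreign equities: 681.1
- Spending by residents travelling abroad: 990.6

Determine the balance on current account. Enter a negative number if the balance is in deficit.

-380.3

Services: 563.9 - 349.9 - 990.6 - 187.0 + 589.9 + 319.0 = -54.7
Primary income: 395.8 - 224.8 + 257.8 - 438.3 - 316.1 = -325.6
Current account = (-54.7) + (-325.6) = -380.3
(Excluded from the current account — capital account: acquisition of foreign patents and trademarks (non-produced assets) 48.6; financial account: borrowing by resident firms from foreign banks 1109.4, purchases of foreign government bonds by domestic residents 1038.8, domestic pension funds' purchases of foreign equities 681.1.)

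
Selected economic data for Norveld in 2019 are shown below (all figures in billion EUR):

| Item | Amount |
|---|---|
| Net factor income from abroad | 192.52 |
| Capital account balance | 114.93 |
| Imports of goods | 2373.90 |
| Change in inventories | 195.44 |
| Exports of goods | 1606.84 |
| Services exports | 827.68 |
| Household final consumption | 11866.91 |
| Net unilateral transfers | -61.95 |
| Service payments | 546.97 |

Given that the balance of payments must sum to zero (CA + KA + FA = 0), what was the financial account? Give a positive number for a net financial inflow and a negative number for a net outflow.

240.85

Goods balance = 1606.84 - 2373.90 = -767.06
Services balance = 827.68 - 546.97 = 280.71
Trade balance (goods + services) = -767.06 + 280.71 = -486.35
Net primary income = 192.52
Net secondary income = -61.95
Current account = -486.35 + 192.52 + (-61.95) = -355.78
Financial account = -(-355.78 + 114.93) = 240.85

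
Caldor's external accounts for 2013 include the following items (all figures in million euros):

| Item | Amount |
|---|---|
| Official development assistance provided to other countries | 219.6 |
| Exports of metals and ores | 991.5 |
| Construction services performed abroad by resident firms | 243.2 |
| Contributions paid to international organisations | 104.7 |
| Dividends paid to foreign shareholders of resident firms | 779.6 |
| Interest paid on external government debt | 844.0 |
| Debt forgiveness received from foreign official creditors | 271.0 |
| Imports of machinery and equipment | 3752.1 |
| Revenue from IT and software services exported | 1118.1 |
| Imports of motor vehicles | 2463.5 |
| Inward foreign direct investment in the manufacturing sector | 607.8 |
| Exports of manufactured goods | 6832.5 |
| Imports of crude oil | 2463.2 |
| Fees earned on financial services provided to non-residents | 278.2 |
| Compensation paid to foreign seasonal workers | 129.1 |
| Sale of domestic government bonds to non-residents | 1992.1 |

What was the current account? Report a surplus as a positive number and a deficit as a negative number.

-1292.3

Goods: 6832.5 - 2463.5 - 2463.2 - 3752.1 + 991.5 = -854.8
Services: 1118.1 + 278.2 + 243.2 = 1639.5
Primary income: -844.0 - 779.6 - 129.1 = -1752.7
Secondary income: -104.7 - 219.6 = -324.3
Current account = (-854.8) + 1639.5 + (-1752.7) + (-324.3) = -1292.3
(Excluded from the current account — capital account: debt forgiveness received from foreign official creditors 271.0; financial account: inward foreign direct investment in the manufacturing sector 607.8, sale of domestic government bonds to non-residents 1992.1.)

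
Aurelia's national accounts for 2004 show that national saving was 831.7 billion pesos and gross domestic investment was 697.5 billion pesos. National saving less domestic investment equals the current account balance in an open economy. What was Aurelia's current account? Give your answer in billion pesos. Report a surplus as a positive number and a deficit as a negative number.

134.2

CA = S - I = 831.7 - 697.5 = 134.2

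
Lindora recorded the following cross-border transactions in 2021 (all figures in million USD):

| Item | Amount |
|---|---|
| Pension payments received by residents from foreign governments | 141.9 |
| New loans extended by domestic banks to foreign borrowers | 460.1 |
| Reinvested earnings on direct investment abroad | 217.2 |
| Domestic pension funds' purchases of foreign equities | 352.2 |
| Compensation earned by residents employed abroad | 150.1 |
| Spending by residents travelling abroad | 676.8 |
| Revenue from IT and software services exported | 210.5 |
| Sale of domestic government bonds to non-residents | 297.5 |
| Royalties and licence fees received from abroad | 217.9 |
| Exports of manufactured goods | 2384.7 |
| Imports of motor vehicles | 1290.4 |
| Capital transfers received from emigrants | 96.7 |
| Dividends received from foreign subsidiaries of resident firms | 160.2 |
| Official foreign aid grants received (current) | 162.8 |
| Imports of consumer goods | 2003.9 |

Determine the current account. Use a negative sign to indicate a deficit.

Goods: -1290.4 + 2384.7 - 2003.9 = -909.6
Services: 210.5 - 676.8 + 217.9 = -248.4
Primary income: 217.2 + 160.2 + 150.1 = 527.5
Secondary income: 162.8 + 141.9 = 304.7
Current account = (-909.6) + (-248.4) + 527.5 + 304.7 = -325.8
(Excluded from the current account — financial account: new loans extended by domestic banks to foreign borrowers 460.1, domestic pension funds' purchases of foreign equities 352.2, sale of domestic government bonds to non-residents 297.5; capital account: capital transfers received from emigrants 96.7.)

-325.8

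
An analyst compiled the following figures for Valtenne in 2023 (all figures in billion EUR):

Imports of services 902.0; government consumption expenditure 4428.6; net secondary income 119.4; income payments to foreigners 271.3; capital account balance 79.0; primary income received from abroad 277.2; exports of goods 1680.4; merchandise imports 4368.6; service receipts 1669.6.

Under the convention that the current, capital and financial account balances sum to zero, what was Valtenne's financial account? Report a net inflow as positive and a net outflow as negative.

1716.3

Goods balance = 1680.4 - 4368.6 = -2688.2
Services balance = 1669.6 - 902.0 = 767.6
Trade balance (goods + services) = -2688.2 + 767.6 = -1920.6
Net primary income = 277.2 - 271.3 = 5.9
Net secondary income = 119.4
Current account = -1920.6 + 5.9 + 119.4 = -1795.3
Financial account = -(-1795.3 + 79.0) = 1716.3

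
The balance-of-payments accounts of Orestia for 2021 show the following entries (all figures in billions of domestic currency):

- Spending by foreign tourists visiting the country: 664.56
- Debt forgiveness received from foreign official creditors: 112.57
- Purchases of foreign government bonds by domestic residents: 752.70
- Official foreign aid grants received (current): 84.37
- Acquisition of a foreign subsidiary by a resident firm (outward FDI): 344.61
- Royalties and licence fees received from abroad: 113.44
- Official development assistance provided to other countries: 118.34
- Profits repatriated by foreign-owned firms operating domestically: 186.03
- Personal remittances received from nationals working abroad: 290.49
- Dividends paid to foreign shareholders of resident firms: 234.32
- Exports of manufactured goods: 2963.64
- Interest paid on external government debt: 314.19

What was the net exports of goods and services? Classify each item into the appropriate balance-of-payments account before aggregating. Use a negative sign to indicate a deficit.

Goods: 2963.64
Services: 113.44 + 664.56 = 778.00
Trade balance = 2963.64 + 778.00 = 3741.64
(Excluded from the trade balance — capital account: debt forgiveness received from foreign official creditors 112.57; financial account: purchases of foreign government bonds by domestic residents 752.70, acquisition of a foreign subsidiary by a resident firm (outward FDI) 344.61; secondary income: official foreign aid grants received (current) 84.37, official development assistance provided to other countries 118.34, personal remittances received from nationals working abroad 290.49; primary income: profits repatriated by foreign-owned firms operating domestically 186.03, dividends paid to foreign shareholders of resident firms 234.32, interest paid on external government debt 314.19.)

3741.64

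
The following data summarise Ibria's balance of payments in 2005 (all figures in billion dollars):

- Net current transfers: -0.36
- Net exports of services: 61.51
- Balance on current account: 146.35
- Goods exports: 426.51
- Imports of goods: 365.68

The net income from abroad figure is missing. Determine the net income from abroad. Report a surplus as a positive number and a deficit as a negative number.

Current account = goods balance + services balance + net primary income + net secondary income
Sum of the known components = 121.98
Net income from abroad = CA - (known components) = 146.35 - 121.98 = 24.37

24.37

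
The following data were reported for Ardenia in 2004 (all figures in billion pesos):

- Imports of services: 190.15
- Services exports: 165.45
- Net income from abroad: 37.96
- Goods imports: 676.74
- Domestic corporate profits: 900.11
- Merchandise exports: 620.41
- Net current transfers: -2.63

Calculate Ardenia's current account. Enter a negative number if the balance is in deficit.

-45.70

Goods balance = 620.41 - 676.74 = -56.33
Services balance = 165.45 - 190.15 = -24.70
Trade balance (goods + services) = -56.33 + (-24.70) = -81.03
Net primary income = 37.96
Net secondary income = -2.63
Current account = -81.03 + 37.96 + (-2.63) = -45.70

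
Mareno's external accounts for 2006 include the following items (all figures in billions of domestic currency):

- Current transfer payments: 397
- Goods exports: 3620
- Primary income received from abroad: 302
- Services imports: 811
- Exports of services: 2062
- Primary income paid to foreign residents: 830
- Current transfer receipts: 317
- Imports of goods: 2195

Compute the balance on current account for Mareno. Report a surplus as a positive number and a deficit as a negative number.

2068

Goods balance = 3620 - 2195 = 1425
Services balance = 2062 - 811 = 1251
Trade balance (goods + services) = 1425 + 1251 = 2676
Net primary income = 302 - 830 = -528
Net secondary income = 317 - 397 = -80
Current account = 2676 + (-528) + (-80) = 2068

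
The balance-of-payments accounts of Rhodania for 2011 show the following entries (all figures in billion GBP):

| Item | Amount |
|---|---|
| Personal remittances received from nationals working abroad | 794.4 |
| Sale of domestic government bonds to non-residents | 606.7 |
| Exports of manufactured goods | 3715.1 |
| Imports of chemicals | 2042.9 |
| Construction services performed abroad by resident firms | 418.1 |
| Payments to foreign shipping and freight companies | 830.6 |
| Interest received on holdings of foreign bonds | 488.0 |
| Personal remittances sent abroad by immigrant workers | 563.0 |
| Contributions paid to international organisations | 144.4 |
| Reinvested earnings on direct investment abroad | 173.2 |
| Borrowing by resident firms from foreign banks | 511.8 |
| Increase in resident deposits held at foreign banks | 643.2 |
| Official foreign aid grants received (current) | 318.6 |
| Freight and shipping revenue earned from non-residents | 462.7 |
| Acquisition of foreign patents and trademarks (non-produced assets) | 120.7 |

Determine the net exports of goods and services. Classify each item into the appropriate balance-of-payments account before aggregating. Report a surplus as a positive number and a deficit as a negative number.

1722.4

Goods: 3715.1 - 2042.9 = 1672.2
Services: 462.7 - 830.6 + 418.1 = 50.2
Trade balance = 1672.2 + 50.2 = 1722.4
(Excluded from the trade balance — secondary income: personal remittances received from nationals working abroad 794.4, personal remittances sent abroad by immigrant workers 563.0, contributions paid to international organisations 144.4, official foreign aid grants received (current) 318.6; financial account: sale of domestic government bonds to non-residents 606.7, borrowing by resident firms from foreign banks 511.8, increase in resident deposits held at foreign banks 643.2; primary income: interest received on holdings of foreign bonds 488.0, reinvested earnings on direct investment abroad 173.2; capital account: acquisition of foreign patents and trademarks (non-produced assets) 120.7.)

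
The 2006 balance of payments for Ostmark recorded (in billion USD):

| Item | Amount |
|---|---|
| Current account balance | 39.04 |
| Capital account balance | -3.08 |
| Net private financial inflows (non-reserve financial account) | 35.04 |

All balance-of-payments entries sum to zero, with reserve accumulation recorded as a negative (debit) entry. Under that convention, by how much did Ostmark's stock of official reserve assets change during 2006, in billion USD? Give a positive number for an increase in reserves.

Official reserve transactions balance = -(39.04 + (-3.08) + 35.04) = -71.00
An accumulation of reserves is recorded as a debit (negative entry), so the change in the stock of reserves is the negative of that balance.
Change in official reserves = -(-71.00) = 71.00

71.00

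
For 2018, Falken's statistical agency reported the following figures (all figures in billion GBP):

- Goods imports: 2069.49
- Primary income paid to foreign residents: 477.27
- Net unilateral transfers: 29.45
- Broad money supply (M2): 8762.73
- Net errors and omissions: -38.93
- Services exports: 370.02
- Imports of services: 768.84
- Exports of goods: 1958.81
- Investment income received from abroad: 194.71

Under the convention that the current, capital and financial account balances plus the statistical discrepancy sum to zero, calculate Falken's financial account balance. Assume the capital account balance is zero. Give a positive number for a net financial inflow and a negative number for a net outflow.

Goods balance = 1958.81 - 2069.49 = -110.68
Services balance = 370.02 - 768.84 = -398.82
Trade balance (goods + services) = -110.68 + (-398.82) = -509.50
Net primary income = 194.71 - 477.27 = -282.56
Net secondary income = 29.45
Current account = -509.50 + (-282.56) + 29.45 = -762.61
Financial account = -(-762.61 + (-38.93)) = 801.54

801.54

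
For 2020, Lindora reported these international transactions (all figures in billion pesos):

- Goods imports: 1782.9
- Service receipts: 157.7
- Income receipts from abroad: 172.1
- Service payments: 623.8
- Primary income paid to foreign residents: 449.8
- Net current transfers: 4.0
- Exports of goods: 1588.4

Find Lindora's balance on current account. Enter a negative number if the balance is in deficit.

Goods balance = 1588.4 - 1782.9 = -194.5
Services balance = 157.7 - 623.8 = -466.1
Trade balance (goods + services) = -194.5 + (-466.1) = -660.6
Net primary income = 172.1 - 449.8 = -277.7
Net secondary income = 4.0
Current account = -660.6 + (-277.7) + 4.0 = -934.3

-934.3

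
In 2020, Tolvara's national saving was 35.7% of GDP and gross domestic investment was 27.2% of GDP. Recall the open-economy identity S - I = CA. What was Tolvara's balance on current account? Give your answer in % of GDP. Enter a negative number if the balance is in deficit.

8.5

CA = S - I = 35.7 - 27.2 = 8.5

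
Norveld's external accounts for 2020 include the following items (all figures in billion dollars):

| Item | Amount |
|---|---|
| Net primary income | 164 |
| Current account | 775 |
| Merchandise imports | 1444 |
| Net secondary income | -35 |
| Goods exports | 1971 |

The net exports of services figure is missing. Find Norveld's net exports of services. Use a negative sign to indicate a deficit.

119

Current account = goods balance + services balance + net primary income + net secondary income
Sum of the known components = 656
Net exports of services = CA - (known components) = 775 - 656 = 119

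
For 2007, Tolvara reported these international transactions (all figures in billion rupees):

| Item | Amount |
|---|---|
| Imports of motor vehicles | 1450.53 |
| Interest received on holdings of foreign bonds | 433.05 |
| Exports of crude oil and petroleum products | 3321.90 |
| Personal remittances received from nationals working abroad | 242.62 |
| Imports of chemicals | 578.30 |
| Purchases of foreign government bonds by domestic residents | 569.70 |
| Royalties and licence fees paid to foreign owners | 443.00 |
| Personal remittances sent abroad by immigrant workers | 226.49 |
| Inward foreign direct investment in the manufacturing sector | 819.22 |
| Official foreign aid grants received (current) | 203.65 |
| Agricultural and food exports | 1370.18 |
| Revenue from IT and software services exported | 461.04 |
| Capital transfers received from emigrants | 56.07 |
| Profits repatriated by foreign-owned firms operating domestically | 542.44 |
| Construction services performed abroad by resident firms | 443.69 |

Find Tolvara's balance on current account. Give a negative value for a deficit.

3235.37

Goods: -1450.53 + 1370.18 - 578.30 + 3321.90 = 2663.25
Services: 443.69 + 461.04 - 443.00 = 461.73
Primary income: 433.05 - 542.44 = -109.39
Secondary income: 203.65 - 226.49 + 242.62 = 219.78
Current account = 2663.25 + 461.73 + (-109.39) + 219.78 = 3235.37
(Excluded from the current account — financial account: purchases of foreign government bonds by domestic residents 569.70, inward foreign direct investment in the manufacturing sector 819.22; capital account: capital transfers received from emigrants 56.07.)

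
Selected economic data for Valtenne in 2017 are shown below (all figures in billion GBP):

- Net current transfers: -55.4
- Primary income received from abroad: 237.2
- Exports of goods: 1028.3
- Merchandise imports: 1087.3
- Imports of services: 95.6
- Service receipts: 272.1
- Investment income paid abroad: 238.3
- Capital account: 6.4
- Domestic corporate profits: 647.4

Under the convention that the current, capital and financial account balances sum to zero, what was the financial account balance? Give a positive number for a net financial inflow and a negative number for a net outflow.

-67.4

Goods balance = 1028.3 - 1087.3 = -59.0
Services balance = 272.1 - 95.6 = 176.5
Trade balance (goods + services) = -59.0 + 176.5 = 117.5
Net primary income = 237.2 - 238.3 = -1.1
Net secondary income = -55.4
Current account = 117.5 + (-1.1) + (-55.4) = 61.0
Financial account = -(61.0 + 6.4) = -67.4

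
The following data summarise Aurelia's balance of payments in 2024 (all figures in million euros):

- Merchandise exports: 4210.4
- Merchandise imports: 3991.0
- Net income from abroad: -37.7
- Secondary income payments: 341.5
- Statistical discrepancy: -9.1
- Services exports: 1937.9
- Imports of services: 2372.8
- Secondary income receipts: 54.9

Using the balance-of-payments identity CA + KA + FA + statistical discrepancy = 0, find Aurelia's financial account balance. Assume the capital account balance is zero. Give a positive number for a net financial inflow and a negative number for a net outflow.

Goods balance = 4210.4 - 3991.0 = 219.4
Services balance = 1937.9 - 2372.8 = -434.9
Trade balance (goods + services) = 219.4 + (-434.9) = -215.5
Net primary income = -37.7
Net secondary income = 54.9 - 341.5 = -286.6
Current account = -215.5 + (-37.7) + (-286.6) = -539.8
Financial account = -(-539.8 + (-9.1)) = 548.9

548.9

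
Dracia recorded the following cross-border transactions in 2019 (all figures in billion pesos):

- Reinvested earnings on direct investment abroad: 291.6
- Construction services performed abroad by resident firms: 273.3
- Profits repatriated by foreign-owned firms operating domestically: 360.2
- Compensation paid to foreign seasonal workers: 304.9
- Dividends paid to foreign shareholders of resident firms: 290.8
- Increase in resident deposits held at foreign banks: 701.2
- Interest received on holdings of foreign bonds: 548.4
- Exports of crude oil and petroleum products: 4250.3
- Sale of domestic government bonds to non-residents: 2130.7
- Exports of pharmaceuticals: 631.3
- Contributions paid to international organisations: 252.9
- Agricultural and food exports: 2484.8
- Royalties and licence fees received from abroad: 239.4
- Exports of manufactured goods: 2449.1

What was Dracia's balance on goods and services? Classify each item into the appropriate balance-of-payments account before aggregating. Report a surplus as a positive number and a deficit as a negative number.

Goods: 4250.3 + 2484.8 + 2449.1 + 631.3 = 9815.5
Services: 273.3 + 239.4 = 512.7
Trade balance = 9815.5 + 512.7 = 10328.2
(Excluded from the trade balance — primary income: reinvested earnings on direct investment abroad 291.6, profits repatriated by foreign-owned firms operating domestically 360.2, compensation paid to foreign seasonal workers 304.9, dividends paid to foreign shareholders of resident firms 290.8, interest received on holdings of foreign bonds 548.4; financial account: increase in resident deposits held at foreign banks 701.2, sale of domestic government bonds to non-residents 2130.7; secondary income: contributions paid to international organisations 252.9.)

10328.2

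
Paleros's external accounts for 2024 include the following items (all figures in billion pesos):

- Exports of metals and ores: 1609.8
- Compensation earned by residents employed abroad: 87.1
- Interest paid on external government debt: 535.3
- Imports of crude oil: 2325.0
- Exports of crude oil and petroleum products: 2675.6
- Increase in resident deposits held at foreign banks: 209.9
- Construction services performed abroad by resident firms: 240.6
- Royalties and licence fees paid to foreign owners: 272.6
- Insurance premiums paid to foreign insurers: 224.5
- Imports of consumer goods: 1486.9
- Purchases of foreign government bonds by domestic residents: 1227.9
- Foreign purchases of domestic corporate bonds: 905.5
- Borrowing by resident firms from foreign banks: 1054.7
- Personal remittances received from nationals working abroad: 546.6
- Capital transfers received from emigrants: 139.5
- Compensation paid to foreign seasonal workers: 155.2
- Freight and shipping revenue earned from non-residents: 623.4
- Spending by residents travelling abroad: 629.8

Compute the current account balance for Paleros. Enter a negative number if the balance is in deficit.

153.8

Goods: 1609.8 + 2675.6 - 1486.9 - 2325.0 = 473.5
Services: 623.4 - 272.6 - 629.8 - 224.5 + 240.6 = -262.9
Primary income: -155.2 + 87.1 - 535.3 = -603.4
Secondary income: 546.6
Current account = 473.5 + (-262.9) + (-603.4) + 546.6 = 153.8
(Excluded from the current account — financial account: increase in resident deposits held at foreign banks 209.9, purchases of foreign government bonds by domestic residents 1227.9, foreign purchases of domestic corporate bonds 905.5, borrowing by resident firms from foreign banks 1054.7; capital account: capital transfers received from emigrants 139.5.)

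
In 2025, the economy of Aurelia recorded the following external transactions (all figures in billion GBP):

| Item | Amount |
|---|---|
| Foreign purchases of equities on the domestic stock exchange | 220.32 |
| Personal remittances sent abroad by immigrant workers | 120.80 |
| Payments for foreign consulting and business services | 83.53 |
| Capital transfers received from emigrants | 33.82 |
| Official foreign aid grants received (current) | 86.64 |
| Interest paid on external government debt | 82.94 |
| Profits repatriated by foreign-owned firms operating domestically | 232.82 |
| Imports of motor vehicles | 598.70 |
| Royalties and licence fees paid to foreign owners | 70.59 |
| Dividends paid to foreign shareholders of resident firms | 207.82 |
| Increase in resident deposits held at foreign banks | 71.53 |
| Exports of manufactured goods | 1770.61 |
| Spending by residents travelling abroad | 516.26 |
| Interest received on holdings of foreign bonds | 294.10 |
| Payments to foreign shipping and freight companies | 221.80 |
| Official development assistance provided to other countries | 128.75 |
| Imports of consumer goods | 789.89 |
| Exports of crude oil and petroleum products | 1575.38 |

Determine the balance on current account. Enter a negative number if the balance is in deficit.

Goods: 1575.38 + 1770.61 - 598.70 - 789.89 = 1957.40
Services: -70.59 - 221.80 - 83.53 - 516.26 = -892.18
Primary income: -82.94 + 294.10 - 232.82 - 207.82 = -229.48
Secondary income: 86.64 - 120.80 - 128.75 = -162.91
Current account = 1957.40 + (-892.18) + (-229.48) + (-162.91) = 672.83
(Excluded from the current account — financial account: foreign purchases of equities on the domestic stock exchange 220.32, increase in resident deposits held at foreign banks 71.53; capital account: capital transfers received from emigrants 33.82.)

672.83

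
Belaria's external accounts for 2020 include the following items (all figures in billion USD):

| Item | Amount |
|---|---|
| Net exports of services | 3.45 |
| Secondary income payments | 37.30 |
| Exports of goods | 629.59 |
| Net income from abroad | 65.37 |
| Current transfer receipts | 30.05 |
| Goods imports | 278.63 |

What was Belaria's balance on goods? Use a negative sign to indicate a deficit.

Goods balance = 629.59 - 278.63 = 350.96

350.96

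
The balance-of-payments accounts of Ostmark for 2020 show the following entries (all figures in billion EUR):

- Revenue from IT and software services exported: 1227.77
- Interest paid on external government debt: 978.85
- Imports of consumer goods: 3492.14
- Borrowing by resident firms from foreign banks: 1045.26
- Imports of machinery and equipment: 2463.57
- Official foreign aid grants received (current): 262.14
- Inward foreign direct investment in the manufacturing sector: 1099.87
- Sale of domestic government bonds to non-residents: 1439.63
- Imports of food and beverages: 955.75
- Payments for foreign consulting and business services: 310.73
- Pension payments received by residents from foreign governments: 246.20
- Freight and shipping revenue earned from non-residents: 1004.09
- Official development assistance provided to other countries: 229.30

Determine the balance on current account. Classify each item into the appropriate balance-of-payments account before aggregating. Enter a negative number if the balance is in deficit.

Goods: -3492.14 - 2463.57 - 955.75 = -6911.46
Services: 1227.77 + 1004.09 - 310.73 = 1921.13
Primary income: -978.85
Secondary income: -229.30 + 246.20 + 262.14 = 279.04
Current account = (-6911.46) + 1921.13 + (-978.85) + 279.04 = -5690.14
(Excluded from the current account — financial account: borrowing by resident firms from foreign banks 1045.26, inward foreign direct investment in the manufacturing sector 1099.87, sale of domestic government bonds to non-residents 1439.63.)

-5690.14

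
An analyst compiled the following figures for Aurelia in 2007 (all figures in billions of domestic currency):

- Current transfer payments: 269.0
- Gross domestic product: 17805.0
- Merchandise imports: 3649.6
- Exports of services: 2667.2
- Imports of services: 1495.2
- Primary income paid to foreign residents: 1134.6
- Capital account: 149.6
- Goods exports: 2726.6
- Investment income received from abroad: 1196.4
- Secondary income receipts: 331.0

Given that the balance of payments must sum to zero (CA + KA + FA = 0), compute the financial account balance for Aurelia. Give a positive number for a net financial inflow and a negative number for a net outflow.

-522.4

Goods balance = 2726.6 - 3649.6 = -923.0
Services balance = 2667.2 - 1495.2 = 1172.0
Trade balance (goods + services) = -923.0 + 1172.0 = 249.0
Net primary income = 1196.4 - 1134.6 = 61.8
Net secondary income = 331.0 - 269.0 = 62.0
Current account = 249.0 + 61.8 + 62.0 = 372.8
Financial account = -(372.8 + 149.6) = -522.4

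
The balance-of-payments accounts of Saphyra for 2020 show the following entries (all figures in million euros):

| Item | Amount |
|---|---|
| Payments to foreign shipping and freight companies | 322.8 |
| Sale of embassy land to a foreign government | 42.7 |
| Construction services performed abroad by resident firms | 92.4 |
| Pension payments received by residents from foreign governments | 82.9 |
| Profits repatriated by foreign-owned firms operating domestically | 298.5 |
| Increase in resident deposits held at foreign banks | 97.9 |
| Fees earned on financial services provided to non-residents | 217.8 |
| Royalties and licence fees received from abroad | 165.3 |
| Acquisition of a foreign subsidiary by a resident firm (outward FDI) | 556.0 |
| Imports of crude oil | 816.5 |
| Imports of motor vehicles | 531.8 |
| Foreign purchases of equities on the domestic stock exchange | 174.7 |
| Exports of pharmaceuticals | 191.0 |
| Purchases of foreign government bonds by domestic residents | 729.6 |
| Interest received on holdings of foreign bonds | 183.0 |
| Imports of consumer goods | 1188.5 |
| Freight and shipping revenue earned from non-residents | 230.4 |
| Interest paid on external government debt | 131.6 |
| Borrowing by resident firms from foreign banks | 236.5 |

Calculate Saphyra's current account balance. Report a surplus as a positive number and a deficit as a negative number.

-2126.9

Goods: 191.0 - 816.5 - 531.8 - 1188.5 = -2345.8
Services: 217.8 - 322.8 + 230.4 + 92.4 + 165.3 = 383.1
Primary income: -131.6 - 298.5 + 183.0 = -247.1
Secondary income: 82.9
Current account = (-2345.8) + 383.1 + (-247.1) + 82.9 = -2126.9
(Excluded from the current account — capital account: sale of embassy land to a foreign government 42.7; financial account: increase in resident deposits held at foreign banks 97.9, acquisition of a foreign subsidiary by a resident firm (outward FDI) 556.0, foreign purchases of equities on the domestic stock exchange 174.7, purchases of foreign government bonds by domestic residents 729.6, borrowing by resident firms from foreign banks 236.5.)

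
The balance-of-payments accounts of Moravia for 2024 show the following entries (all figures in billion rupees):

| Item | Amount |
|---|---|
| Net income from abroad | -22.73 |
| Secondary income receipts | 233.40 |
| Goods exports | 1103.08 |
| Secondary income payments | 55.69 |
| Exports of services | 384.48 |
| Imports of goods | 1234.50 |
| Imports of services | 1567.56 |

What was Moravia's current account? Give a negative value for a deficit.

Goods balance = 1103.08 - 1234.50 = -131.42
Services balance = 384.48 - 1567.56 = -1183.08
Trade balance (goods + services) = -131.42 + (-1183.08) = -1314.50
Net primary income = -22.73
Net secondary income = 233.40 - 55.69 = 177.71
Current account = -1314.50 + (-22.73) + 177.71 = -1159.52

-1159.52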